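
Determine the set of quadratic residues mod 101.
QRs mod 101: {1, 4, 5, 6, 9, 13, 14, 16, 17, 19, 20, 21, 22, 23, 24, 25, 30, 31, 33, 36, 37, 43, 45, 47, 49, 52, 54, 56, 58, 64, 65, 68, 70, 71, 76, 77, 78, 79, 80, 81, 82, 84, 85, 87, 88, 92, 95, 96, 97, 100}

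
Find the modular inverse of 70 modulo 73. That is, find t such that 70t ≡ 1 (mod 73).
24

Using Extended Euclidean Algorithm:
gcd(70, 73) = 1
Bezout coefficients: 70 × 24 + 73 × -23 = 1
So 70 × 24 ≡ 1 (mod 73)
The inverse is 24 mod 73 = 24
Verification: 70 × 24 = 1680 = 23 × 73 + 1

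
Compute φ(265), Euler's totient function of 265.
208

Prime factorization: 265 = 5 × 53
Using the formula φ(n) = n × Π(1 - 1/p) for each prime factor p:
φ(265) = 265 × (1 - 1/5) × (1 - 1/53)
φ(265) = 208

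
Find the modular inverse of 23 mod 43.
23^(-1) ≡ 15 (mod 43). Verification: 23 × 15 = 345 ≡ 1 (mod 43)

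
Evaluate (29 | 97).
(29/97) = 29^{48} mod 97 = -1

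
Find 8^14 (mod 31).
Using repeated squaring. 14 = 8 + 4 + 2 (binary 1110). Repeated squaring mod 31: 8^1 ≡ 8; 8^2 ≡ 8² = 64 ≡ 2; 8^4 ≡ 2² = 4 ≡ 4; 8^8 ≡ 4² = 16 ≡ 16. Multiply: 8^14 = 8^8 × 8^4 × 8^2 ≡ 16 × 4 × 2 (mod 31): 16 × 4 = 64 ≡ 2; 2 × 2 = 4 ≡ 4. So 8^14 ≡ 4 (mod 31).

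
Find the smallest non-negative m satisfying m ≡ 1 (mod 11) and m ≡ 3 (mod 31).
M = 11 × 31 = 341. M₁ = 31, y₁ ≡ 5 (mod 11). M₂ = 11, y₂ ≡ 17 (mod 31). m = 1×31×5 + 3×11×17 ≡ 34 (mod 341)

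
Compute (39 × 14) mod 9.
6

(39 × 14) = 546
546 mod 9 = 6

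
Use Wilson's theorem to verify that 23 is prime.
(22)! mod 23 = 22. Since this equals -1 (mod 23), Wilson confirms 23 is prime.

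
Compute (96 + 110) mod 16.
14

(96 + 110) = 206
206 mod 16 = 14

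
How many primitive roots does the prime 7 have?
Number of primitive roots mod 7 = φ(6) = 2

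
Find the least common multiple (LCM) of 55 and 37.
2035

First find GCD(55, 37) using the Euclidean algorithm:
55 = 1 × 37 + 18
37 = 2 × 18 + 1
18 = 18 × 1 + 0
GCD(55, 37) = 1

LCM formula: LCM(a, b) = (a × b) / GCD(a, b)
LCM(55, 37) = (55 × 37) / 1
LCM(55, 37) = 2035 / 1
LCM(55, 37) = 2035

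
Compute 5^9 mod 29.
9 = 8 + 1 (binary 1001). Repeated squaring mod 29: 5^1 ≡ 5; 5^2 ≡ 5² = 25 ≡ 25; 5^4 ≡ 25² = 625 ≡ 16; 5^8 ≡ 16² = 256 ≡ 24. Multiply: 5^9 = 5^8 × 5^1 ≡ 24 × 5 (mod 29): 24 × 5 = 120 ≡ 4. So 5^9 ≡ 4 (mod 29).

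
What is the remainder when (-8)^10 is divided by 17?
(-8) ≡ 9 (mod 17). 10 = 8 + 2 (binary 1010). Repeated squaring mod 17: 9^1 ≡ 9; 9^2 ≡ 9² = 81 ≡ 13; 9^4 ≡ 13² = 169 ≡ 16; 9^8 ≡ 16² = 256 ≡ 1. Multiply: (-8)^10 ≡ 9^8 × 9^2 ≡ 1 × 13 (mod 17): 1 × 13 = 13 ≡ 13. So (-8)^10 ≡ 13 (mod 17).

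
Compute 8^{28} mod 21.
1

Using successive squaring:
Binary expansion of 28: 11100
Powers of 8 mod 21 (each is the square of the previous):
  8^1 ≡ 8 (mod 21)
  8^2 ≡ 8² = 64 ≡ 1 (mod 21)
  8^4 ≡ 1² = 1 ≡ 1 (mod 21)
  8^8 ≡ 1² = 1 ≡ 1 (mod 21)
  8^16 ≡ 1² = 1 ≡ 1 (mod 21)
28 = 16 + 8 + 4, so 8^28 = 8^16 × 8^8 × 8^4 ≡ 1 × 1 × 1 (mod 21)
Multiplying step by step:
  1 × 1 = 1 ≡ 1 (mod 21)
  1 × 1 = 1 ≡ 1 (mod 21)
Result: 8^28 ≡ 1 (mod 21)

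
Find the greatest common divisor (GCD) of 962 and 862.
2

Using the Euclidean algorithm:
962 = 1 × 862 + 100
862 = 8 × 100 + 62
100 = 1 × 62 + 38
62 = 1 × 38 + 24
38 = 1 × 24 + 14
24 = 1 × 14 + 10
14 = 1 × 10 + 4
10 = 2 × 4 + 2
4 = 2 × 2 + 0

GCD(962, 862) = 2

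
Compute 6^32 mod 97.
Using repeated squaring. 32 = 32 (binary 100000). Repeated squaring mod 97: 6^1 ≡ 6; 6^2 ≡ 6² = 36 ≡ 36; 6^4 ≡ 36² = 1296 ≡ 35; 6^8 ≡ 35² = 1225 ≡ 61; 6^16 ≡ 61² = 3721 ≡ 35; 6^32 ≡ 35² = 1225 ≡ 61. So 6^32 ≡ 61 (mod 97).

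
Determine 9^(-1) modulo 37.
9^(-1) ≡ 33 (mod 37). Verification: 9 × 33 = 297 ≡ 1 (mod 37)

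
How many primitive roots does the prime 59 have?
Number of primitive roots mod 59 = φ(58) = 28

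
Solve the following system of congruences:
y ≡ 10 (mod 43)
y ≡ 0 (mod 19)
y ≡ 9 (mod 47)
18715

Using the Chinese Remainder Theorem:
M = product of moduli = 38399
For equation 1: M_1 = 893, 893 ≡ 33 (mod 43), inverse of 893 mod 43 is 30 (check: 33 × 30 = 990 ≡ 1 (mod 43))
For equation 2: M_2 = 2021, 2021 ≡ 7 (mod 19), inverse of 2021 mod 19 is 11 (check: 7 × 11 = 77 ≡ 1 (mod 19))
For equation 3: M_3 = 817, 817 ≡ 18 (mod 47), inverse of 817 mod 47 is 34 (check: 18 × 34 = 612 ≡ 1 (mod 47))
Combine: y ≡ Σ r_i×M_i×(M_i⁻¹ mod m_i) = 10×893×30 + 0×2021×11 + 9×817×34 = 267900 + 0 + 250002 = 517902
517902 mod 38399 = 18715
y ≡ 18715 (mod 38399)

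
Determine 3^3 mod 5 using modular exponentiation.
3 = 2 + 1 (binary 11). Repeated squaring mod 5: 3^1 ≡ 3; 3^2 ≡ 3² = 9 ≡ 4. Multiply: 3^3 = 3^2 × 3^1 ≡ 4 × 3 (mod 5): 4 × 3 = 12 ≡ 2. So 3^3 ≡ 2 (mod 5).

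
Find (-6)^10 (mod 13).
(-6) ≡ 7 (mod 13). 10 = 8 + 2 (binary 1010). Repeated squaring mod 13: 7^1 ≡ 7; 7^2 ≡ 7² = 49 ≡ 10; 7^4 ≡ 10² = 100 ≡ 9; 7^8 ≡ 9² = 81 ≡ 3. Multiply: (-6)^10 ≡ 7^8 × 7^2 ≡ 3 × 10 (mod 13): 3 × 10 = 30 ≡ 4. So (-6)^10 ≡ 4 (mod 13).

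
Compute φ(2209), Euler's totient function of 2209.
2162

Prime factorization: 2209 = 47^2
Using the formula φ(n) = n × Π(1 - 1/p) for each prime factor p:
φ(2209) = 2209 × (1 - 1/47)
φ(2209) = 2162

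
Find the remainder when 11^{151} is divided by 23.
By Fermat: 11^{22} ≡ 1 (mod 23). 151 = 6×22 + 19. So 11^{151} ≡ 11^{19} ≡ 15 (mod 23)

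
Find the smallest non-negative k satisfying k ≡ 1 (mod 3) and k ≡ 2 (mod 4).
M = 3 × 4 = 12. M₁ = 4, y₁ ≡ 1 (mod 3). M₂ = 3, y₂ ≡ 3 (mod 4). k = 1×4×1 + 2×3×3 ≡ 10 (mod 12)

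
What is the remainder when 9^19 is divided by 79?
Using repeated squaring. 19 = 16 + 2 + 1 (binary 10011). Repeated squaring mod 79: 9^1 ≡ 9; 9^2 ≡ 9² = 81 ≡ 2; 9^4 ≡ 2² = 4 ≡ 4; 9^8 ≡ 4² = 16 ≡ 16; 9^16 ≡ 16² = 256 ≡ 19. Multiply: 9^19 = 9^16 × 9^2 × 9^1 ≡ 19 × 2 × 9 (mod 79): 19 × 2 = 38 ≡ 38; 38 × 9 = 342 ≡ 26. So 9^19 ≡ 26 (mod 79).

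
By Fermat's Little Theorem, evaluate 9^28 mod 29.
By Fermat's Little Theorem, 9^{28} ≡ 1 (mod 29) since 29 is prime and gcd(9, 29) = 1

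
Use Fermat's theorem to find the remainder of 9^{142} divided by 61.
20

By Fermat's Little Theorem, a^(p-1) ≡ 1 (mod p) for prime p and gcd(a, p) = 1
Here p = 61, so 9^60 ≡ 1 (mod 61)
We can reduce the exponent: 142 mod 60 = 22
So 9^142 ≡ 9^22 (mod 61)
Computing: 9^22 mod 61 = 20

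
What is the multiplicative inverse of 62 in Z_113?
31

Using Extended Euclidean Algorithm:
gcd(62, 113) = 1
Bezout coefficients: 62 × 31 + 113 × -17 = 1
So 62 × 31 ≡ 1 (mod 113)
The inverse is 31 mod 113 = 31
Verification: 62 × 31 = 1922 = 17 × 113 + 1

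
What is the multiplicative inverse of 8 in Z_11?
8^(-1) ≡ 7 (mod 11). Verification: 8 × 7 = 56 ≡ 1 (mod 11)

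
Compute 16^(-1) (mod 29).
20

Using Extended Euclidean Algorithm:
gcd(16, 29) = 1
Bezout coefficients: 16 × -9 + 29 × 5 = 1
So 16 × -9 ≡ 1 (mod 29)
The inverse is -9 mod 29 = 20
Verification: 16 × 20 = 320 = 11 × 29 + 1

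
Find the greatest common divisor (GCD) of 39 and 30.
3

Using the Euclidean algorithm:
39 = 1 × 30 + 9
30 = 3 × 9 + 3
9 = 3 × 3 + 0

GCD(39, 30) = 3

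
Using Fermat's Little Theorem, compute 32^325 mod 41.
By Fermat: 32^{40} ≡ 1 (mod 41). 325 = 8×40 + 5. So 32^{325} ≡ 32^{5} ≡ 32 (mod 41)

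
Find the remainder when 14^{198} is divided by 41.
By Fermat: 14^{40} ≡ 1 (mod 41). 198 = 4×40 + 38. So 14^{198} ≡ 14^{38} ≡ 9 (mod 41)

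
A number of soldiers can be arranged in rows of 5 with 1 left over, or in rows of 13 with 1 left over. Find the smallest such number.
M = 5 × 13 = 65. M₁ = 13, y₁ ≡ 2 (mod 5). M₂ = 5, y₂ ≡ 8 (mod 13). t = 1×13×2 + 1×5×8 ≡ 1 (mod 65). The smallest positive such number is 1.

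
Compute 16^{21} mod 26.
14

Using successive squaring:
Binary expansion of 21: 10101
Powers of 16 mod 26 (each is the square of the previous):
  16^1 ≡ 16 (mod 26)
  16^2 ≡ 16² = 256 ≡ 22 (mod 26)
  16^4 ≡ 22² = 484 ≡ 16 (mod 26)
  16^8 ≡ 16² = 256 ≡ 22 (mod 26)
  16^16 ≡ 22² = 484 ≡ 16 (mod 26)
21 = 16 + 4 + 1, so 16^21 = 16^16 × 16^4 × 16^1 ≡ 16 × 16 × 16 (mod 26)
Multiplying step by step:
  16 × 16 = 256 ≡ 22 (mod 26)
  22 × 16 = 352 ≡ 14 (mod 26)
Result: 16^21 ≡ 14 (mod 26)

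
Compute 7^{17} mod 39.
37

Using successive squaring:
Binary expansion of 17: 10001
Powers of 7 mod 39 (each is the square of the previous):
  7^1 ≡ 7 (mod 39)
  7^2 ≡ 7² = 49 ≡ 10 (mod 39)
  7^4 ≡ 10² = 100 ≡ 22 (mod 39)
  7^8 ≡ 22² = 484 ≡ 16 (mod 39)
  7^16 ≡ 16² = 256 ≡ 22 (mod 39)
17 = 16 + 1, so 7^17 = 7^16 × 7^1 ≡ 22 × 7 (mod 39)
Multiplying step by step:
  22 × 7 = 154 ≡ 37 (mod 39)
Result: 7^17 ≡ 37 (mod 39)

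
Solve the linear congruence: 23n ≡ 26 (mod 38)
16

Since gcd(23, 38) = 1 divides 26, a solution exists.
Multiply both sides by the inverse of 23 mod 38:
  23^(-1) mod 38 = 5
  x ≡ 5 × 26 ≡ 130 ≡ 16 (mod 38)
Verification: 23 × 16 = 368 = 9 × 38 + 26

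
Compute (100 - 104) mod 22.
18

(100 - 104) = -4
-4 mod 22 = 18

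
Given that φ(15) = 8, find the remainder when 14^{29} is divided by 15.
By Euler: 14^{8} ≡ 1 (mod 15) since gcd(14, 15) = 1. 29 = 3×8 + 5. So 14^{29} ≡ 14^{5} ≡ 14 (mod 15)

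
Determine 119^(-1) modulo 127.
119^(-1) ≡ 111 (mod 127). Verification: 119 × 111 = 13209 ≡ 1 (mod 127)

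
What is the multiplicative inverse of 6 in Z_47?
6^(-1) ≡ 8 (mod 47). Verification: 6 × 8 = 48 ≡ 1 (mod 47)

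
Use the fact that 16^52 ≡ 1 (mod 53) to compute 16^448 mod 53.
By Fermat: 16^{52} ≡ 1 (mod 53). 448 ≡ 32 (mod 52). So 16^{448} ≡ 16^{32} ≡ 13 (mod 53)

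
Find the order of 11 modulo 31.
Powers of 11 mod 31: 11^1≡11, 11^2≡28, 11^3≡29, 11^4≡9, 11^5≡6, 11^6≡4, 11^7≡13, 11^8≡19, 11^9≡23, 11^10≡5, 11^11≡24, 11^12≡16, 11^13≡21, 11^14≡14, 11^15≡30, 11^16≡20, 11^17≡3, 11^18≡2, 11^19≡22, 11^20≡25, 11^21≡27, 11^22≡18, 11^23≡12, 11^24≡8, 11^25≡26, 11^26≡7, 11^27≡15, 11^28≡10, 11^29≡17, 11^30≡1. Order = 30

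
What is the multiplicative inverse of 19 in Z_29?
19^(-1) ≡ 26 (mod 29). Verification: 19 × 26 = 494 ≡ 1 (mod 29)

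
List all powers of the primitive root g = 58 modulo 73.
g^1, g^2, ..., g^{72} mod 73: {58, 6, 56, 36, 44, 70, 45, 55, 51, 38, 14, 9, 11, 54, 66, 32, 31, 46, 40, 57, 21, 50, 53, 8, 26, 48, 10, 69, 60, 49, 68, 2, 43, 12, 39, 72, 15, 67, 17, 37, 29, 3, 28, 18, 22, 35, 59, 64, 62, 19, 7, 41, 42, 27, 33, 16, 52, 23, 20, 65, 47, 25, 63, 4, 13, 24, 5, 71, 30, 61, 34, 1}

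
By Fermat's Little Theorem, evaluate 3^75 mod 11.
By Fermat: 3^{10} ≡ 1 (mod 11). 75 = 7×10 + 5. So 3^{75} ≡ 3^{5} ≡ 1 (mod 11)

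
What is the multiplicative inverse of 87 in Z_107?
16

Using Extended Euclidean Algorithm:
gcd(87, 107) = 1
Bezout coefficients: 87 × 16 + 107 × -13 = 1
So 87 × 16 ≡ 1 (mod 107)
The inverse is 16 mod 107 = 16
Verification: 87 × 16 = 1392 = 13 × 107 + 1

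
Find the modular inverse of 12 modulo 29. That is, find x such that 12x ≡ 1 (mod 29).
17

Using Extended Euclidean Algorithm:
gcd(12, 29) = 1
Bezout coefficients: 12 × -12 + 29 × 5 = 1
So 12 × -12 ≡ 1 (mod 29)
The inverse is -12 mod 29 = 17
Verification: 12 × 17 = 204 = 7 × 29 + 1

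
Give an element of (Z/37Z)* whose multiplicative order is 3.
10 has order 3 mod 37 since 10^{3} ≡ 1 (mod 37) and no smaller power works.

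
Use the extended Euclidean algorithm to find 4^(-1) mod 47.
Extended GCD: 4(12) + 47(-1) = 1. So 4^(-1) ≡ 12 ≡ 12 (mod 47). Verify: 4 × 12 = 48 ≡ 1 (mod 47)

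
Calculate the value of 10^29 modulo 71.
Using repeated squaring. 29 = 16 + 8 + 4 + 1 (binary 11101). Repeated squaring mod 71: 10^1 ≡ 10; 10^2 ≡ 10² = 100 ≡ 29; 10^4 ≡ 29² = 841 ≡ 60; 10^8 ≡ 60² = 3600 ≡ 50; 10^16 ≡ 50² = 2500 ≡ 15. Multiply: 10^29 = 10^16 × 10^8 × 10^4 × 10^1 ≡ 15 × 50 × 60 × 10 (mod 71): 15 × 50 = 750 ≡ 40; 40 × 60 = 2400 ≡ 57; 57 × 10 = 570 ≡ 2. So 10^29 ≡ 2 (mod 71).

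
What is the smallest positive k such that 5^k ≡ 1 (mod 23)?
Powers of 5 mod 23: 5^1≡5, 5^2≡2, 5^3≡10, 5^4≡4, 5^5≡20, 5^6≡8, 5^7≡17, 5^8≡16, 5^9≡11, 5^10≡9, 5^11≡22, 5^12≡18, 5^13≡21, 5^14≡13, 5^15≡19, 5^16≡3, 5^17≡15, 5^18≡6, 5^19≡7, 5^20≡12, 5^21≡14, 5^22≡1. Order = 22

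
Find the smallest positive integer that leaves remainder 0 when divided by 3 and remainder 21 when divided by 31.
M = 3 × 31 = 93. M₁ = 31, y₁ ≡ 1 (mod 3). M₂ = 3, y₂ ≡ 21 (mod 31). r = 0×31×1 + 21×3×21 ≡ 21 (mod 93). The smallest positive such number is 21.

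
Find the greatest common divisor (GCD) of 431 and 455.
1

Using the Euclidean algorithm:
431 = 0 × 455 + 431
455 = 1 × 431 + 24
431 = 17 × 24 + 23
24 = 1 × 23 + 1
23 = 23 × 1 + 0

GCD(431, 455) = 1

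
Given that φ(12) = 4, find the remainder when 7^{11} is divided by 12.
By Euler: 7^{4} ≡ 1 (mod 12) since gcd(7, 12) = 1. 11 = 2×4 + 3. So 7^{11} ≡ 7^{3} ≡ 7 (mod 12)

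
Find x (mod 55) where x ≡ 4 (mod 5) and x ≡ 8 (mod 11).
M = 5 × 11 = 55. M₁ = 11, y₁ ≡ 1 (mod 5). M₂ = 5, y₂ ≡ 9 (mod 11). x = 4×11×1 + 8×5×9 ≡ 19 (mod 55)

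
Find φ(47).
46

Prime factorization: 47 = 47
Using the formula φ(n) = n × Π(1 - 1/p) for each prime factor p:
φ(47) = 47 × (1 - 1/47)
φ(47) = 46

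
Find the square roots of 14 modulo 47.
The square roots of 14 mod 47 are 25 and 22. Verify: 25² = 625 ≡ 14 (mod 47)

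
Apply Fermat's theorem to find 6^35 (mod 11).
By Fermat: 6^{10} ≡ 1 (mod 11). 35 = 3×10 + 5. So 6^{35} ≡ 6^{5} ≡ 10 (mod 11)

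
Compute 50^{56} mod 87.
1

Using successive squaring:
Binary expansion of 56: 111000
Powers of 50 mod 87 (each is the square of the previous):
  50^1 ≡ 50 (mod 87)
  50^2 ≡ 50² = 2500 ≡ 64 (mod 87)
  50^4 ≡ 64² = 4096 ≡ 7 (mod 87)
  50^8 ≡ 7² = 49 ≡ 49 (mod 87)
  50^16 ≡ 49² = 2401 ≡ 52 (mod 87)
  50^32 ≡ 52² = 2704 ≡ 7 (mod 87)
56 = 32 + 16 + 8, so 50^56 = 50^32 × 50^16 × 50^8 ≡ 7 × 52 × 49 (mod 87)
Multiplying step by step:
  7 × 52 = 364 ≡ 16 (mod 87)
  16 × 49 = 784 ≡ 1 (mod 87)
Result: 50^56 ≡ 1 (mod 87)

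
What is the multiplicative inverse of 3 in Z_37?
3^(-1) ≡ 25 (mod 37). Verification: 3 × 25 = 75 ≡ 1 (mod 37)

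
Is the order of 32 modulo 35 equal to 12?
Yes, ord_35(32) = 12.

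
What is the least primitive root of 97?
5

A primitive root g modulo p has order p-1 = 96
Prime divisors of 96: [2, 3]
g is a primitive root iff g^(96/q) ≢ 1 (mod 97) for each prime divisor q
Testing small values:
  g = 2: 2^48 ≡ 1, 2^32 ≡ 35 (mod 97) → 2^48 ≡ 1, not primitive root
  g = 3: 3^48 ≡ 1, 3^32 ≡ 35 (mod 97) → 3^48 ≡ 1, not primitive root
  g = 4: 4^48 ≡ 1, 4^32 ≡ 61 (mod 97) → 4^48 ≡ 1, not primitive root
  g = 5: 5^48 ≡ 96, 5^32 ≡ 35 (mod 97) → none is 1, primitive root!
The smallest primitive root is 5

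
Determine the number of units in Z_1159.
1080

Prime factorization: 1159 = 19 × 61
Using the formula φ(n) = n × Π(1 - 1/p) for each prime factor p:
φ(1159) = 1159 × (1 - 1/19) × (1 - 1/61)
φ(1159) = 1080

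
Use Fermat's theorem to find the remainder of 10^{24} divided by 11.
1

By Fermat's Little Theorem, a^(p-1) ≡ 1 (mod p) for prime p and gcd(a, p) = 1
Here p = 11, so 10^10 ≡ 1 (mod 11)
We can reduce the exponent: 24 mod 10 = 4
So 10^24 ≡ 10^4 (mod 11)
Computing: 10^4 mod 11 = 1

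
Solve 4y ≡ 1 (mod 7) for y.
2

Using Extended Euclidean Algorithm:
gcd(4, 7) = 1
Bezout coefficients: 4 × 2 + 7 × -1 = 1
So 4 × 2 ≡ 1 (mod 7)
The inverse is 2 mod 7 = 2
Verification: 4 × 2 = 8 = 1 × 7 + 1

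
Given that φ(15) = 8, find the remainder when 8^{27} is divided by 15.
By Euler: 8^{8} ≡ 1 (mod 15) since gcd(8, 15) = 1. 27 = 3×8 + 3. So 8^{27} ≡ 8^{3} ≡ 2 (mod 15)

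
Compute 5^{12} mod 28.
1

Using successive squaring:
Binary expansion of 12: 1100
Powers of 5 mod 28 (each is the square of the previous):
  5^1 ≡ 5 (mod 28)
  5^2 ≡ 5² = 25 ≡ 25 (mod 28)
  5^4 ≡ 25² = 625 ≡ 9 (mod 28)
  5^8 ≡ 9² = 81 ≡ 25 (mod 28)
12 = 8 + 4, so 5^12 = 5^8 × 5^4 ≡ 25 × 9 (mod 28)
Multiplying step by step:
  25 × 9 = 225 ≡ 1 (mod 28)
Result: 5^12 ≡ 1 (mod 28)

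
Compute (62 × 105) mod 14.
0

(62 × 105) = 6510
6510 mod 14 = 0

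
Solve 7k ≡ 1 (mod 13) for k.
2

Using Extended Euclidean Algorithm:
gcd(7, 13) = 1
Bezout coefficients: 7 × 2 + 13 × -1 = 1
So 7 × 2 ≡ 1 (mod 13)
The inverse is 2 mod 13 = 2
Verification: 7 × 2 = 14 = 1 × 13 + 1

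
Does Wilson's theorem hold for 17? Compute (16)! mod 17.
(16)! mod 17 = 16. Since this equals -1 (mod 17), Wilson confirms 17 is prime.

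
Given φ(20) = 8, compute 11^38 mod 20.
By Euler: 11^{8} ≡ 1 (mod 20) since gcd(11, 20) = 1. 38 = 4×8 + 6. So 11^{38} ≡ 11^{6} ≡ 1 (mod 20)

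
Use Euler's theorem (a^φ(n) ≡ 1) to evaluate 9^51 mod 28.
By Euler: 9^{12} ≡ 1 (mod 28) since gcd(9, 28) = 1. 51 = 4×12 + 3. So 9^{51} ≡ 9^{3} ≡ 1 (mod 28)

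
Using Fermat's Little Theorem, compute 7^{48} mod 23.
9

By Fermat's Little Theorem, a^(p-1) ≡ 1 (mod p) for prime p and gcd(a, p) = 1
Here p = 23, so 7^22 ≡ 1 (mod 23)
We can reduce the exponent: 48 mod 22 = 4
So 7^48 ≡ 7^4 (mod 23)
Computing: 7^4 mod 23 = 9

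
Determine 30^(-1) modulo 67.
30^(-1) ≡ 38 (mod 67). Verification: 30 × 38 = 1140 ≡ 1 (mod 67)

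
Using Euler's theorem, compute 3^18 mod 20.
By Euler: 3^{8} ≡ 1 (mod 20) since gcd(3, 20) = 1. 18 = 2×8 + 2. So 3^{18} ≡ 3^{2} ≡ 9 (mod 20)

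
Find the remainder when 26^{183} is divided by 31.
By Fermat: 26^{30} ≡ 1 (mod 31). 183 = 6×30 + 3. So 26^{183} ≡ 26^{3} ≡ 30 (mod 31)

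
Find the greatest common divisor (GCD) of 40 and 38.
2

Using the Euclidean algorithm:
40 = 1 × 38 + 2
38 = 19 × 2 + 0

GCD(40, 38) = 2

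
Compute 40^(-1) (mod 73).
42

Using Extended Euclidean Algorithm:
gcd(40, 73) = 1
Bezout coefficients: 40 × -31 + 73 × 17 = 1
So 40 × -31 ≡ 1 (mod 73)
The inverse is -31 mod 73 = 42
Verification: 40 × 42 = 1680 = 23 × 73 + 1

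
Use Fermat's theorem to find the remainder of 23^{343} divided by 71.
70

By Fermat's Little Theorem, a^(p-1) ≡ 1 (mod p) for prime p and gcd(a, p) = 1
Here p = 71, so 23^70 ≡ 1 (mod 71)
We can reduce the exponent: 343 mod 70 = 63
So 23^343 ≡ 23^63 (mod 71)
Computing: 23^63 mod 71 = 70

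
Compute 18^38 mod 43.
Using repeated squaring. 38 = 32 + 4 + 2 (binary 100110). Repeated squaring mod 43: 18^1 ≡ 18; 18^2 ≡ 18² = 324 ≡ 23; 18^4 ≡ 23² = 529 ≡ 13; 18^8 ≡ 13² = 169 ≡ 40; 18^16 ≡ 40² = 1600 ≡ 9; 18^32 ≡ 9² = 81 ≡ 38. Multiply: 18^38 = 18^32 × 18^4 × 18^2 ≡ 38 × 13 × 23 (mod 43): 38 × 13 = 494 ≡ 21; 21 × 23 = 483 ≡ 10. So 18^38 ≡ 10 (mod 43).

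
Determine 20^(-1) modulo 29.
20^(-1) ≡ 16 (mod 29). Verification: 20 × 16 = 320 ≡ 1 (mod 29)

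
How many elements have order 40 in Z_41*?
Number of primitive roots mod 41 = φ(40) = 16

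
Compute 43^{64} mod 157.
121

Using successive squaring:
Binary expansion of 64: 1000000
Powers of 43 mod 157 (each is the square of the previous):
  43^1 ≡ 43 (mod 157)
  43^2 ≡ 43² = 1849 ≡ 122 (mod 157)
  43^4 ≡ 122² = 14884 ≡ 126 (mod 157)
  43^8 ≡ 126² = 15876 ≡ 19 (mod 157)
  43^16 ≡ 19² = 361 ≡ 47 (mod 157)
  43^32 ≡ 47² = 2209 ≡ 11 (mod 157)
  43^64 ≡ 11² = 121 ≡ 121 (mod 157)
64 is a power of 2, so 43^64 is the last square: ≡ 121 (mod 157)
Result: 43^64 ≡ 121 (mod 157)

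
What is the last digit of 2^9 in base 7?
9 = 8 + 1 (binary 1001). Repeated squaring mod 7: 2^1 ≡ 2; 2^2 ≡ 2² = 4 ≡ 4; 2^4 ≡ 4² = 16 ≡ 2; 2^8 ≡ 2² = 4 ≡ 4. Multiply: 2^9 = 2^8 × 2^1 ≡ 4 × 2 (mod 7): 4 × 2 = 8 ≡ 1. So 2^9 ≡ 1 (mod 7).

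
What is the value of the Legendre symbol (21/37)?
(21/37) = 21^{18} mod 37 = 1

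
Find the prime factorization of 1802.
2 × 17 × 53

Divide by primes starting from smallest:
1802 ÷ 2 = 901
901 ÷ 17 = 53
53 ÷ 53 = 1

1802 = 2 × 17 × 53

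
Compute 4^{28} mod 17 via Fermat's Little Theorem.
1

By Fermat's Little Theorem, a^(p-1) ≡ 1 (mod p) for prime p and gcd(a, p) = 1
Here p = 17, so 4^16 ≡ 1 (mod 17)
We can reduce the exponent: 28 mod 16 = 12
So 4^28 ≡ 4^12 (mod 17)
Computing: 4^12 mod 17 = 1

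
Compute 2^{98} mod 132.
124

Using successive squaring:
Binary expansion of 98: 1100010
Powers of 2 mod 132 (each is the square of the previous):
  2^1 ≡ 2 (mod 132)
  2^2 ≡ 2² = 4 ≡ 4 (mod 132)
  2^4 ≡ 4² = 16 ≡ 16 (mod 132)
  2^8 ≡ 16² = 256 ≡ 124 (mod 132)
  2^16 ≡ 124² = 15376 ≡ 64 (mod 132)
  2^32 ≡ 64² = 4096 ≡ 4 (mod 132)
  2^64 ≡ 4² = 16 ≡ 16 (mod 132)
98 = 64 + 32 + 2, so 2^98 = 2^64 × 2^32 × 2^2 ≡ 16 × 4 × 4 (mod 132)
Multiplying step by step:
  16 × 4 = 64 ≡ 64 (mod 132)
  64 × 4 = 256 ≡ 124 (mod 132)
Result: 2^98 ≡ 124 (mod 132)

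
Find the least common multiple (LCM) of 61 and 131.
7991

First find GCD(61, 131) using the Euclidean algorithm:
61 = 0 × 131 + 61
131 = 2 × 61 + 9
61 = 6 × 9 + 7
9 = 1 × 7 + 2
7 = 3 × 2 + 1
2 = 2 × 1 + 0
GCD(61, 131) = 1

LCM formula: LCM(a, b) = (a × b) / GCD(a, b)
LCM(61, 131) = (61 × 131) / 1
LCM(61, 131) = 7991 / 1
LCM(61, 131) = 7991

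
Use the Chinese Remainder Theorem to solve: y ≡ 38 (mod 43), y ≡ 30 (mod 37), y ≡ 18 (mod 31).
35513

Using the Chinese Remainder Theorem:
M = product of moduli = 49321
For equation 1: M_1 = 1147, 1147 ≡ 29 (mod 43), inverse of 1147 mod 43 is 3 (check: 29 × 3 = 87 ≡ 1 (mod 43))
For equation 2: M_2 = 1333, 1333 ≡ 1 (mod 37), inverse of 1333 mod 37 is 1 (check: 1 × 1 = 1 ≡ 1 (mod 37))
For equation 3: M_3 = 1591, 1591 ≡ 10 (mod 31), inverse of 1591 mod 31 is 28 (check: 10 × 28 = 280 ≡ 1 (mod 31))
Combine: y ≡ Σ r_i×M_i×(M_i⁻¹ mod m_i) = 38×1147×3 + 30×1333×1 + 18×1591×28 = 130758 + 39990 + 801864 = 972612
972612 mod 49321 = 35513
y ≡ 35513 (mod 49321)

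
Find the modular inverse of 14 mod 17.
14^(-1) ≡ 11 (mod 17). Verification: 14 × 11 = 154 ≡ 1 (mod 17)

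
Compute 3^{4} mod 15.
6

Using successive squaring:
Binary expansion of 4: 100
Powers of 3 mod 15 (each is the square of the previous):
  3^1 ≡ 3 (mod 15)
  3^2 ≡ 3² = 9 ≡ 9 (mod 15)
  3^4 ≡ 9² = 81 ≡ 6 (mod 15)
4 is a power of 2, so 3^4 is the last square: ≡ 6 (mod 15)
Result: 3^4 ≡ 6 (mod 15)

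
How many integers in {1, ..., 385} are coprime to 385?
240

Prime factorization: 385 = 5 × 7 × 11
Using the formula φ(n) = n × Π(1 - 1/p) for each prime factor p:
φ(385) = 385 × (1 - 1/5) × (1 - 1/7) × (1 - 1/11)
φ(385) = 240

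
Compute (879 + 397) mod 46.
34

(879 + 397) = 1276
1276 mod 46 = 34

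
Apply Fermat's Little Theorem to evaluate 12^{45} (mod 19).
18

By Fermat's Little Theorem, a^(p-1) ≡ 1 (mod p) for prime p and gcd(a, p) = 1
Here p = 19, so 12^18 ≡ 1 (mod 19)
We can reduce the exponent: 45 mod 18 = 9
So 12^45 ≡ 12^9 (mod 19)
Computing: 12^9 mod 19 = 18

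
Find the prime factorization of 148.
2^2 × 37

Divide by primes starting from smallest:
148 ÷ 2 = 74
74 ÷ 2 = 37
37 ÷ 37 = 1

148 = 2^2 × 37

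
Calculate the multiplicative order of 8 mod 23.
Powers of 8 mod 23: 8^1≡8, 8^2≡18, 8^3≡6, 8^4≡2, 8^5≡16, 8^6≡13, 8^7≡12, 8^8≡4, 8^9≡9, 8^10≡3, 8^11≡1. Order = 11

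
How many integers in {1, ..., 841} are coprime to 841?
812

Prime factorization: 841 = 29^2
Using the formula φ(n) = n × Π(1 - 1/p) for each prime factor p:
φ(841) = 841 × (1 - 1/29)
φ(841) = 812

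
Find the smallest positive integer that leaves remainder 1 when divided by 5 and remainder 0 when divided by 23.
M = 5 × 23 = 115. M₁ = 23, y₁ ≡ 2 (mod 5). M₂ = 5, y₂ ≡ 14 (mod 23). m = 1×23×2 + 0×5×14 ≡ 46 (mod 115). The smallest positive such number is 46.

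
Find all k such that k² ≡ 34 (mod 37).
The square roots of 34 mod 37 are 16 and 21. Verify: 16² = 256 ≡ 34 (mod 37)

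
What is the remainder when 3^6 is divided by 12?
6 = 4 + 2 (binary 110). Repeated squaring mod 12: 3^1 ≡ 3; 3^2 ≡ 3² = 9 ≡ 9; 3^4 ≡ 9² = 81 ≡ 9. Multiply: 3^6 = 3^4 × 3^2 ≡ 9 × 9 (mod 12): 9 × 9 = 81 ≡ 9. So 3^6 ≡ 9 (mod 12).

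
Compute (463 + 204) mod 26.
17

(463 + 204) = 667
667 mod 26 = 17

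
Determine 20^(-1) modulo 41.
20^(-1) ≡ 39 (mod 41). Verification: 20 × 39 = 780 ≡ 1 (mod 41)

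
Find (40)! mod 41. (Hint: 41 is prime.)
By Wilson's theorem, (40)! ≡ -1 ≡ 40 (mod 41)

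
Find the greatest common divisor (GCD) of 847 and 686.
7

Using the Euclidean algorithm:
847 = 1 × 686 + 161
686 = 4 × 161 + 42
161 = 3 × 42 + 35
42 = 1 × 35 + 7
35 = 5 × 7 + 0

GCD(847, 686) = 7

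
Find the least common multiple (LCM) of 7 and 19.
133

First find GCD(7, 19) using the Euclidean algorithm:
7 = 0 × 19 + 7
19 = 2 × 7 + 5
7 = 1 × 5 + 2
5 = 2 × 2 + 1
2 = 2 × 1 + 0
GCD(7, 19) = 1

LCM formula: LCM(a, b) = (a × b) / GCD(a, b)
LCM(7, 19) = (7 × 19) / 1
LCM(7, 19) = 133 / 1
LCM(7, 19) = 133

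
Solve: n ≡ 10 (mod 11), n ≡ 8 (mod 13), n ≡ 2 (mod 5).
M = 11 × 13 × 5 = 715. M₁ = 65, y₁ ≡ 10 (mod 11). M₂ = 55, y₂ ≡ 9 (mod 13). M₃ = 143, y₃ ≡ 2 (mod 5). n = 10×65×10 + 8×55×9 + 2×143×2 ≡ 307 (mod 715)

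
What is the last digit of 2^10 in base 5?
10 = 8 + 2 (binary 1010). Repeated squaring mod 5: 2^1 ≡ 2; 2^2 ≡ 2² = 4 ≡ 4; 2^4 ≡ 4² = 16 ≡ 1; 2^8 ≡ 1² = 1 ≡ 1. Multiply: 2^10 = 2^8 × 2^2 ≡ 1 × 4 (mod 5): 1 × 4 = 4 ≡ 4. So 2^10 ≡ 4 (mod 5).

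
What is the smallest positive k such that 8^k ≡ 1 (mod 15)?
Powers of 8 mod 15: 8^1≡8, 8^2≡4, 8^3≡2, 8^4≡1. Order = 4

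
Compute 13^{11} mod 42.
13

Using successive squaring:
Binary expansion of 11: 1011
Powers of 13 mod 42 (each is the square of the previous):
  13^1 ≡ 13 (mod 42)
  13^2 ≡ 13² = 169 ≡ 1 (mod 42)
  13^4 ≡ 1² = 1 ≡ 1 (mod 42)
  13^8 ≡ 1² = 1 ≡ 1 (mod 42)
11 = 8 + 2 + 1, so 13^11 = 13^8 × 13^2 × 13^1 ≡ 1 × 1 × 13 (mod 42)
Multiplying step by step:
  1 × 1 = 1 ≡ 1 (mod 42)
  1 × 13 = 13 ≡ 13 (mod 42)
Result: 13^11 ≡ 13 (mod 42)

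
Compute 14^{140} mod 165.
1

Using successive squaring:
Binary expansion of 140: 10001100
Powers of 14 mod 165 (each is the square of the previous):
  14^1 ≡ 14 (mod 165)
  14^2 ≡ 14² = 196 ≡ 31 (mod 165)
  14^4 ≡ 31² = 961 ≡ 136 (mod 165)
  14^8 ≡ 136² = 18496 ≡ 16 (mod 165)
  14^16 ≡ 16² = 256 ≡ 91 (mod 165)
  14^32 ≡ 91² = 8281 ≡ 31 (mod 165)
  14^64 ≡ 31² = 961 ≡ 136 (mod 165)
  14^128 ≡ 136² = 18496 ≡ 16 (mod 165)
140 = 128 + 8 + 4, so 14^140 = 14^128 × 14^8 × 14^4 ≡ 16 × 16 × 136 (mod 165)
Multiplying step by step:
  16 × 16 = 256 ≡ 91 (mod 165)
  91 × 136 = 12376 ≡ 1 (mod 165)
Result: 14^140 ≡ 1 (mod 165)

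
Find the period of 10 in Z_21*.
Powers of 10 mod 21: 10^1≡10, 10^2≡16, 10^3≡13, 10^4≡4, 10^5≡19, 10^6≡1. Order = 6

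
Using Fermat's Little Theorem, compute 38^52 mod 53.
By Fermat's Little Theorem, 38^{52} ≡ 1 (mod 53) since 53 is prime and gcd(38, 53) = 1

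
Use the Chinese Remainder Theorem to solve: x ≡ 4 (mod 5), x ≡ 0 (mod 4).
M = 5 × 4 = 20. M₁ = 4, y₁ ≡ 4 (mod 5). M₂ = 5, y₂ ≡ 1 (mod 4). x = 4×4×4 + 0×5×1 ≡ 4 (mod 20)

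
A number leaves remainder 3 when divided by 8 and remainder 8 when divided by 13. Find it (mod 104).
M = 8 × 13 = 104. M₁ = 13, y₁ ≡ 5 (mod 8). M₂ = 8, y₂ ≡ 5 (mod 13). y = 3×13×5 + 8×8×5 ≡ 99 (mod 104)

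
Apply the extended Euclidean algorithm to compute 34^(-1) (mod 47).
Extended GCD: 34(18) + 47(-13) = 1. So 34^(-1) ≡ 18 ≡ 18 (mod 47). Verify: 34 × 18 = 612 ≡ 1 (mod 47)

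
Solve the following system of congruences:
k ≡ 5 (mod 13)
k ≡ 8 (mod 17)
161

Using the Chinese Remainder Theorem:
M = product of moduli = 221
For equation 1: M_1 = 17, 17 ≡ 4 (mod 13), inverse of 17 mod 13 is 10 (check: 4 × 10 = 40 ≡ 1 (mod 13))
For equation 2: M_2 = 13, 13 ≡ 13 (mod 17), inverse of 13 mod 17 is 4 (check: 13 × 4 = 52 ≡ 1 (mod 17))
Combine: k ≡ Σ r_i×M_i×(M_i⁻¹ mod m_i) = 5×17×10 + 8×13×4 = 850 + 416 = 1266
1266 mod 221 = 161
k ≡ 161 (mod 221)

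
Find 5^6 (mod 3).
5 ≡ 2 (mod 3). 6 = 4 + 2 (binary 110). Repeated squaring mod 3: 2^1 ≡ 2; 2^2 ≡ 2² = 4 ≡ 1; 2^4 ≡ 1² = 1 ≡ 1. Multiply: 5^6 ≡ 2^4 × 2^2 ≡ 1 × 1 (mod 3): 1 × 1 = 1 ≡ 1. So 5^6 ≡ 1 (mod 3).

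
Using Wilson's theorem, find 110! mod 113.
(112)! = (110)! × (111) × (112) ≡ -1 (mod 113). So (110)! ≡ -1 × [(112)(111)]^(-1) ≡ 56 (mod 113)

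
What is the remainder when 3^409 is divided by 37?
Using Fermat: 3^{36} ≡ 1 (mod 37). 409 ≡ 13 (mod 36). So 3^{409} ≡ 3^{13} ≡ 30 (mod 37)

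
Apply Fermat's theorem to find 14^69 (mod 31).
By Fermat: 14^{30} ≡ 1 (mod 31). 69 = 2×30 + 9. So 14^{69} ≡ 14^{9} ≡ 4 (mod 31)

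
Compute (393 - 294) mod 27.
18

(393 - 294) = 99
99 mod 27 = 18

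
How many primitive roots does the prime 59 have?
Number of primitive roots mod 59 = φ(58) = 28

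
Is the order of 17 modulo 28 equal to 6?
Yes, ord_28(17) = 6.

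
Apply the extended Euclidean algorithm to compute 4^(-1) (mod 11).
Extended GCD: 4(3) + 11(-1) = 1. So 4^(-1) ≡ 3 ≡ 3 (mod 11). Verify: 4 × 3 = 12 ≡ 1 (mod 11)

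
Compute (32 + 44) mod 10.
6

(32 + 44) = 76
76 mod 10 = 6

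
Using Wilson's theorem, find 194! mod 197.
(196)! = (194)! × (195) × (196) ≡ -1 (mod 197). So (194)! ≡ -1 × [(196)(195)]^(-1) ≡ 98 (mod 197)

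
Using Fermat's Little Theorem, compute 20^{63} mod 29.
1

By Fermat's Little Theorem, a^(p-1) ≡ 1 (mod p) for prime p and gcd(a, p) = 1
Here p = 29, so 20^28 ≡ 1 (mod 29)
We can reduce the exponent: 63 mod 28 = 7
So 20^63 ≡ 20^7 (mod 29)
Computing: 20^7 mod 29 = 1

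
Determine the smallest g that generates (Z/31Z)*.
3

A primitive root g modulo p has order p-1 = 30
Prime divisors of 30: [2, 3, 5]
g is a primitive root iff g^(30/q) ≢ 1 (mod 31) for each prime divisor q
Testing small values:
  g = 2: 2^15 ≡ 1, 2^10 ≡ 1, 2^6 ≡ 2 (mod 31) → 2^15 ≡ 1, not primitive root
  g = 3: 3^15 ≡ 30, 3^10 ≡ 25, 3^6 ≡ 16 (mod 31) → none is 1, primitive root!
The smallest primitive root is 3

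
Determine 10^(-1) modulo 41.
10^(-1) ≡ 37 (mod 41). Verification: 10 × 37 = 370 ≡ 1 (mod 41)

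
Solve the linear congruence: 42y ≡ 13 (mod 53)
47

Since gcd(42, 53) = 1 divides 13, a solution exists.
Multiply both sides by the inverse of 42 mod 53:
  42^(-1) mod 53 = 24
  x ≡ 24 × 13 ≡ 312 ≡ 47 (mod 53)
Verification: 42 × 47 = 1974 = 37 × 53 + 13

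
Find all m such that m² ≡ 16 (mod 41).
The square roots of 16 mod 41 are 37 and 4. Verify: 37² = 1369 ≡ 16 (mod 41)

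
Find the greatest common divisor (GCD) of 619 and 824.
1

Using the Euclidean algorithm:
619 = 0 × 824 + 619
824 = 1 × 619 + 205
619 = 3 × 205 + 4
205 = 51 × 4 + 1
4 = 4 × 1 + 0

GCD(619, 824) = 1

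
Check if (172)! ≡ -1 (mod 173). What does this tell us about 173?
(172)! mod 173 = 172. Since this equals -1 (mod 173), Wilson confirms 173 is prime.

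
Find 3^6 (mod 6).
6 = 4 + 2 (binary 110). Repeated squaring mod 6: 3^1 ≡ 3; 3^2 ≡ 3² = 9 ≡ 3; 3^4 ≡ 3² = 9 ≡ 3. Multiply: 3^6 = 3^4 × 3^2 ≡ 3 × 3 (mod 6): 3 × 3 = 9 ≡ 3. So 3^6 ≡ 3 (mod 6).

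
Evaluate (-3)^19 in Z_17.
Using Fermat: (-3)^{16} ≡ 1 (mod 17). 19 ≡ 3 (mod 16). So (-3)^{19} ≡ (-3)^{3} ≡ 7 (mod 17)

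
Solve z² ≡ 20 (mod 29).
The square roots of 20 mod 29 are 7 and 22. Verify: 7² = 49 ≡ 20 (mod 29)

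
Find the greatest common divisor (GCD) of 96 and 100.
4

Using the Euclidean algorithm:
96 = 0 × 100 + 96
100 = 1 × 96 + 4
96 = 24 × 4 + 0

GCD(96, 100) = 4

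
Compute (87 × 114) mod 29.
0

(87 × 114) = 9918
9918 mod 29 = 0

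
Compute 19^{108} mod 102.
67

Using successive squaring:
Binary expansion of 108: 1101100
Powers of 19 mod 102 (each is the square of the previous):
  19^1 ≡ 19 (mod 102)
  19^2 ≡ 19² = 361 ≡ 55 (mod 102)
  19^4 ≡ 55² = 3025 ≡ 67 (mod 102)
  19^8 ≡ 67² = 4489 ≡ 1 (mod 102)
  19^16 ≡ 1² = 1 ≡ 1 (mod 102)
  19^32 ≡ 1² = 1 ≡ 1 (mod 102)
  19^64 ≡ 1² = 1 ≡ 1 (mod 102)
108 = 64 + 32 + 8 + 4, so 19^108 = 19^64 × 19^32 × 19^8 × 19^4 ≡ 1 × 1 × 1 × 67 (mod 102)
Multiplying step by step:
  1 × 1 = 1 ≡ 1 (mod 102)
  1 × 1 = 1 ≡ 1 (mod 102)
  1 × 67 = 67 ≡ 67 (mod 102)
Result: 19^108 ≡ 67 (mod 102)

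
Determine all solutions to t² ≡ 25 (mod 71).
The square roots of 25 mod 71 are 5 and 66. Verify: 5² = 25 ≡ 25 (mod 71)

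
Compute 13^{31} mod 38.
15

Using successive squaring:
Binary expansion of 31: 11111
Powers of 13 mod 38 (each is the square of the previous):
  13^1 ≡ 13 (mod 38)
  13^2 ≡ 13² = 169 ≡ 17 (mod 38)
  13^4 ≡ 17² = 289 ≡ 23 (mod 38)
  13^8 ≡ 23² = 529 ≡ 35 (mod 38)
  13^16 ≡ 35² = 1225 ≡ 9 (mod 38)
31 = 16 + 8 + 4 + 2 + 1, so 13^31 = 13^16 × 13^8 × 13^4 × 13^2 × 13^1 ≡ 9 × 35 × 23 × 17 × 13 (mod 38)
Multiplying step by step:
  9 × 35 = 315 ≡ 11 (mod 38)
  11 × 23 = 253 ≡ 25 (mod 38)
  25 × 17 = 425 ≡ 7 (mod 38)
  7 × 13 = 91 ≡ 15 (mod 38)
Result: 13^31 ≡ 15 (mod 38)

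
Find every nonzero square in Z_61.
QRs mod 61: {1, 3, 4, 5, 9, 12, 13, 14, 15, 16, 19, 20, 22, 25, 27, 34, 36, 39, 41, 42, 45, 46, 47, 48, 49, 52, 56, 57, 58, 60}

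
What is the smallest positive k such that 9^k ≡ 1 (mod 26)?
Powers of 9 mod 26: 9^1≡9, 9^2≡3, 9^3≡1. Order = 3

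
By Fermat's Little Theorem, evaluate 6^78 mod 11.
By Fermat: 6^{10} ≡ 1 (mod 11). 78 = 7×10 + 8. So 6^{78} ≡ 6^{8} ≡ 4 (mod 11)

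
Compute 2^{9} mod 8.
0

Using successive squaring:
Binary expansion of 9: 1001
Powers of 2 mod 8 (each is the square of the previous):
  2^1 ≡ 2 (mod 8)
  2^2 ≡ 2² = 4 ≡ 4 (mod 8)
  2^4 ≡ 4² = 16 ≡ 0 (mod 8)
  2^8 ≡ 0² = 0 ≡ 0 (mod 8)
9 = 8 + 1, so 2^9 = 2^8 × 2^1 ≡ 0 × 2 (mod 8)
Multiplying step by step:
  0 × 2 = 0 ≡ 0 (mod 8)
Result: 2^9 ≡ 0 (mod 8)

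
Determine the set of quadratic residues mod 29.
QRs mod 29: {1, 4, 5, 6, 7, 9, 13, 16, 20, 22, 23, 24, 25, 28}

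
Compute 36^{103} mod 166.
160

Using successive squaring:
Binary expansion of 103: 1100111
Powers of 36 mod 166 (each is the square of the previous):
  36^1 ≡ 36 (mod 166)
  36^2 ≡ 36² = 1296 ≡ 134 (mod 166)
  36^4 ≡ 134² = 17956 ≡ 28 (mod 166)
  36^8 ≡ 28² = 784 ≡ 120 (mod 166)
  36^16 ≡ 120² = 14400 ≡ 124 (mod 166)
  36^32 ≡ 124² = 15376 ≡ 104 (mod 166)
  36^64 ≡ 104² = 10816 ≡ 26 (mod 166)
103 = 64 + 32 + 4 + 2 + 1, so 36^103 = 36^64 × 36^32 × 36^4 × 36^2 × 36^1 ≡ 26 × 104 × 28 × 134 × 36 (mod 166)
Multiplying step by step:
  26 × 104 = 2704 ≡ 48 (mod 166)
  48 × 28 = 1344 ≡ 16 (mod 166)
  16 × 134 = 2144 ≡ 152 (mod 166)
  152 × 36 = 5472 ≡ 160 (mod 166)
Result: 36^103 ≡ 160 (mod 166)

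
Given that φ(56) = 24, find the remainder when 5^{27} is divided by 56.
By Euler: 5^{24} ≡ 1 (mod 56) since gcd(5, 56) = 1. 27 = 1×24 + 3. So 5^{27} ≡ 5^{3} ≡ 13 (mod 56)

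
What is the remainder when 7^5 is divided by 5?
7 ≡ 2 (mod 5). 5 = 4 + 1 (binary 101). Repeated squaring mod 5: 2^1 ≡ 2; 2^2 ≡ 2² = 4 ≡ 4; 2^4 ≡ 4² = 16 ≡ 1. Multiply: 7^5 ≡ 2^4 × 2^1 ≡ 1 × 2 (mod 5): 1 × 2 = 2 ≡ 2. So 7^5 ≡ 2 (mod 5).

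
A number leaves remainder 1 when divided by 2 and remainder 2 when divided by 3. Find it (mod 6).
M = 2 × 3 = 6. M₁ = 3, y₁ ≡ 1 (mod 2). M₂ = 2, y₂ ≡ 2 (mod 3). z = 1×3×1 + 2×2×2 ≡ 5 (mod 6)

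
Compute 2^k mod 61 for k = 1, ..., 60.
g^1, g^2, ..., g^{60} mod 61: {2, 4, 8, 16, 32, 3, 6, 12, 24, 48, 35, 9, 18, 36, 11, 22, 44, 27, 54, 47, 33, 5, 10, 20, 40, 19, 38, 15, 30, 60, 59, 57, 53, 45, 29, 58, 55, 49, 37, 13, 26, 52, 43, 25, 50, 39, 17, 34, 7, 14, 28, 56, 51, 41, 21, 42, 23, 46, 31, 1}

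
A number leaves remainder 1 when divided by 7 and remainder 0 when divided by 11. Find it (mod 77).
M = 7 × 11 = 77. M₁ = 11, y₁ ≡ 2 (mod 7). M₂ = 7, y₂ ≡ 8 (mod 11). t = 1×11×2 + 0×7×8 ≡ 22 (mod 77)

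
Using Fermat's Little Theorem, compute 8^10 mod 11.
By Fermat's Little Theorem, 8^{10} ≡ 1 (mod 11) since 11 is prime and gcd(8, 11) = 1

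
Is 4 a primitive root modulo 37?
p - 1 = 36 has prime divisors 2, 3. Check 4^(36/q) mod 37 for each: 4^(36/2) = 4^18 ≡ 1, 4^(36/3) = 4^12 ≡ 10 (mod 37). Since 4^18 ≡ 1 (mod 37), the order of 4 divides 18 (in fact the order is 18) ≠ 36, so it is not a primitive root.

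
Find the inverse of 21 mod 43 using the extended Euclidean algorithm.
Extended GCD: 21(-2) + 43(1) = 1. So 21^(-1) ≡ 41 ≡ 41 (mod 43). Verify: 21 × 41 = 861 ≡ 1 (mod 43)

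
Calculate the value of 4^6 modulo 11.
6 = 4 + 2 (binary 110). Repeated squaring mod 11: 4^1 ≡ 4; 4^2 ≡ 4² = 16 ≡ 5; 4^4 ≡ 5² = 25 ≡ 3. Multiply: 4^6 = 4^4 × 4^2 ≡ 3 × 5 (mod 11): 3 × 5 = 15 ≡ 4. So 4^6 ≡ 4 (mod 11).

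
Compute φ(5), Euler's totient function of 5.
4

Prime factorization: 5 = 5
Using the formula φ(n) = n × Π(1 - 1/p) for each prime factor p:
φ(5) = 5 × (1 - 1/5)
φ(5) = 4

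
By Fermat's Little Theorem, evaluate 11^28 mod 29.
By Fermat's Little Theorem, 11^{28} ≡ 1 (mod 29) since 29 is prime and gcd(11, 29) = 1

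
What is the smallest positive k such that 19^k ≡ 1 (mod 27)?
Powers of 19 mod 27: 19^1≡19, 19^2≡10, 19^3≡1. Order = 3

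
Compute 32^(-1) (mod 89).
64

Using Extended Euclidean Algorithm:
gcd(32, 89) = 1
Bezout coefficients: 32 × -25 + 89 × 9 = 1
So 32 × -25 ≡ 1 (mod 89)
The inverse is -25 mod 89 = 64
Verification: 32 × 64 = 2048 = 23 × 89 + 1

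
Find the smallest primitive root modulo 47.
5

A primitive root g modulo p has order p-1 = 46
Prime divisors of 46: [2, 23]
g is a primitive root iff g^(46/q) ≢ 1 (mod 47) for each prime divisor q
Testing small values:
  g = 2: 2^23 ≡ 1, 2^2 ≡ 4 (mod 47) → 2^23 ≡ 1, not primitive root
  g = 3: 3^23 ≡ 1, 3^2 ≡ 9 (mod 47) → 3^23 ≡ 1, not primitive root
  g = 4: 4^23 ≡ 1, 4^2 ≡ 16 (mod 47) → 4^23 ≡ 1, not primitive root
  g = 5: 5^23 ≡ 46, 5^2 ≡ 25 (mod 47) → none is 1, primitive root!
The smallest primitive root is 5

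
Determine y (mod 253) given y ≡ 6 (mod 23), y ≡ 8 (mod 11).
52

Using the Chinese Remainder Theorem:
M = product of moduli = 253
For equation 1: M_1 = 11, 11 ≡ 11 (mod 23), inverse of 11 mod 23 is 21 (check: 11 × 21 = 231 ≡ 1 (mod 23))
For equation 2: M_2 = 23, 23 ≡ 1 (mod 11), inverse of 23 mod 11 is 1 (check: 1 × 1 = 1 ≡ 1 (mod 11))
Combine: y ≡ Σ r_i×M_i×(M_i⁻¹ mod m_i) = 6×11×21 + 8×23×1 = 1386 + 184 = 1570
1570 mod 253 = 52
y ≡ 52 (mod 253)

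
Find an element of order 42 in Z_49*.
3 has order 42 mod 49 since 3^{42} ≡ 1 (mod 49) and no smaller power works.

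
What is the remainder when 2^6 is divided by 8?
6 = 4 + 2 (binary 110). Repeated squaring mod 8: 2^1 ≡ 2; 2^2 ≡ 2² = 4 ≡ 4; 2^4 ≡ 4² = 16 ≡ 0. Multiply: 2^6 = 2^4 × 2^2 ≡ 0 × 4 (mod 8): 0 × 4 = 0 ≡ 0. So 2^6 ≡ 0 (mod 8).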